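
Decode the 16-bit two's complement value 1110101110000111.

Binary: 1110101110000111
Sign bit: 1 (negative)
Invert: 0001010001111000
Add 1:  0001010001111001
Magnitude: 0001010001111001 = 4096 + 1024 + 64 + 32 + 16 + 8 + 1 = 5241
Value: -5241



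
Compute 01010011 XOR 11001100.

XOR: 1 when bits differ
  01010011
^ 11001100
----------
  10011111
Decimal: 83 ^ 204 = 159



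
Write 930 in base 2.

Using repeated division by 2:
930 ÷ 2 = 465 remainder 0
465 ÷ 2 = 232 remainder 1
232 ÷ 2 = 116 remainder 0
116 ÷ 2 = 58 remainder 0
58 ÷ 2 = 29 remainder 0
29 ÷ 2 = 14 remainder 1
14 ÷ 2 = 7 remainder 0
7 ÷ 2 = 3 remainder 1
3 ÷ 2 = 1 remainder 1
1 ÷ 2 = 0 remainder 1
Reading remainders bottom to top: 1110100010



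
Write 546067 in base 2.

Using repeated division by 2:
546067 ÷ 2 = 273033 remainder 1
273033 ÷ 2 = 136516 remainder 1
136516 ÷ 2 = 68258 remainder 0
68258 ÷ 2 = 34129 remainder 0
34129 ÷ 2 = 17064 remainder 1
17064 ÷ 2 = 8532 remainder 0
8532 ÷ 2 = 4266 remainder 0
4266 ÷ 2 = 2133 remainder 0
2133 ÷ 2 = 1066 remainder 1
1066 ÷ 2 = 533 remainder 0
533 ÷ 2 = 266 remainder 1
266 ÷ 2 = 133 remainder 0
133 ÷ 2 = 66 remainder 1
66 ÷ 2 = 33 remainder 0
33 ÷ 2 = 16 remainder 1
16 ÷ 2 = 8 remainder 0
8 ÷ 2 = 4 remainder 0
4 ÷ 2 = 2 remainder 0
2 ÷ 2 = 1 remainder 0
1 ÷ 2 = 0 remainder 1
Reading remainders bottom to top: 10000101010100010011



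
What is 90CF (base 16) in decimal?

Expand by place value (powers of 16):
Digit values: C = 12, F = 15
90CF = 9 × 16^3 + 0 × 16^2 + 12 × 16^1 + 15 × 16^0
= 9 × 4096 + 0 × 256 + 12 × 16 + 15 × 1
= 36864 + 0 + 192 + 15
= 37071



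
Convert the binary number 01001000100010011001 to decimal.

Sum of powers of 2 for each 1-bit:
2^0 + 2^3 + 2^4 + 2^7 + 2^11 + 2^15 + 2^18
= 1 + 8 + 16 + 128 + 2048 + 32768 + 262144
= 297113



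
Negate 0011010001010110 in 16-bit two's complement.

Original: 0011010001010110
Step 1 - Invert all bits: 1100101110101001
Step 2 - Add 1: 1100101110101010
Verification: 0011010001010110 + 1100101110101010 = 10000000000000000; discarding the end carry (carry out of the top bit) leaves the 16-bit value 0000000000000000, as required for x + (-x)



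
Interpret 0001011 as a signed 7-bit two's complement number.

Binary: 0001011
Sign bit: 0 (non-negative)
Read directly as an unsigned value:
0001011 = 8 + 2 + 1 = 11
Value: 11



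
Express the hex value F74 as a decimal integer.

Expand by place value (powers of 16):
Digit values: F = 15
F74 = 15 × 16^2 + 7 × 16^1 + 4 × 16^0
= 15 × 256 + 7 × 16 + 4 × 1
= 3840 + 112 + 4
= 3956



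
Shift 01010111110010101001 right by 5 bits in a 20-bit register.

Original: 01010111110010101001 (decimal 359593)
Shift right by 5 positions
Drop the 5 low bits; fill with zeros on the left
Result: 00000010101111100101 (decimal 11237)
Equivalent: 359593 >> 5 = 359593 ÷ 2^5 = 11237



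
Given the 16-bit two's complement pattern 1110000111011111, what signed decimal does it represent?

Binary: 1110000111011111
Sign bit: 1 (negative)
Invert: 0001111000100000
Add 1:  0001111000100001
Magnitude: 0001111000100001 = 4096 + 2048 + 1024 + 512 + 32 + 1 = 7713
Value: -7713



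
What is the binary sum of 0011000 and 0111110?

Add column by column from the right: bit + bit + carry-in; write the sum mod 2, carry 1 when the sum is 2 or 3.
carry:  1110000
        0011000
+       0111110
---------------
       01010110
(the carry out of the leftmost column, 0, becomes the leading bit)
Decimal check:
  0011000 = 16 + 8 = 24
  0111110 = 32 + 16 + 8 + 4 + 2 = 62
  24 + 62 = 86, and 01010110 = 64 + 16 + 4 + 2 = 86 ✓



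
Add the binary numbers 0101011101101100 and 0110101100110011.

Add column by column from the right: bit + bit + carry-in; write the sum mod 2, carry 1 when the sum is 2 or 3.
carry:  1111111011000000
        0101011101101100
+       0110101100110011
------------------------
       01100001010011111
(the carry out of the leftmost column, 0, becomes the leading bit)
Decimal check:
  0101011101101100 = 16384 + 4096 + 1024 + 512 + 256 + 64 + 32 + 8 + 4 = 22380
  0110101100110011 = 16384 + 8192 + 2048 + 512 + 256 + 32 + 16 + 2 + 1 = 27443
  22380 + 27443 = 49823, and 01100001010011111 = 32768 + 16384 + 512 + 128 + 16 + 8 + 4 + 2 + 1 = 49823 ✓



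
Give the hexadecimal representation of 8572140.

Using repeated division by 16 (digits 10–15 are A–F):
8572140 ÷ 16 = 535758 remainder 12 (C)
535758 ÷ 16 = 33484 remainder 14 (E)
33484 ÷ 16 = 2092 remainder 12 (C)
2092 ÷ 16 = 130 remainder 12 (C)
130 ÷ 16 = 8 remainder 2
8 ÷ 16 = 0 remainder 8
Reading remainders bottom to top: 82CCEC



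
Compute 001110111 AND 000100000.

AND: 1 only when both bits are 1
  001110111
& 000100000
-----------
  000100000
Decimal: 119 & 32 = 32



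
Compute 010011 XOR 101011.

XOR: 1 when bits differ
  010011
^ 101011
--------
  111000
Decimal: 19 ^ 43 = 56



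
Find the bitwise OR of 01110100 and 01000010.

OR: 1 when either bit is 1
  01110100
| 01000010
----------
  01110110
Decimal: 116 | 66 = 118



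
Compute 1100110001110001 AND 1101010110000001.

AND: 1 only when both bits are 1
  1100110001110001
& 1101010110000001
------------------
  1100010000000001
Decimal: 52337 & 54657 = 50177



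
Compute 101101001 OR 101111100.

OR: 1 when either bit is 1
  101101001
| 101111100
-----------
  101111101
Decimal: 361 | 380 = 381



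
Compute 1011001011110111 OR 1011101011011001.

OR: 1 when either bit is 1
  1011001011110111
| 1011101011011001
------------------
  1011101011111111
Decimal: 45815 | 47833 = 47871



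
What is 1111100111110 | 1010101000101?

OR: 1 when either bit is 1
  1111100111110
| 1010101000101
---------------
  1111101111111
Decimal: 7998 | 5445 = 8063



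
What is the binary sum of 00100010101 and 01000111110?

Add column by column from the right: bit + bit + carry-in; write the sum mod 2, carry 1 when the sum is 2 or 3.
carry:  00001111000
        00100010101
+       01000111110
-------------------
       001101010011
(the carry out of the leftmost column, 0, becomes the leading bit)
Decimal check:
  00100010101 = 256 + 16 + 4 + 1 = 277
  01000111110 = 512 + 32 + 16 + 8 + 4 + 2 = 574
  277 + 574 = 851, and 001101010011 = 512 + 256 + 64 + 16 + 2 + 1 = 851 ✓



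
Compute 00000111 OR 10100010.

OR: 1 when either bit is 1
  00000111
| 10100010
----------
  10100111
Decimal: 7 | 162 = 167



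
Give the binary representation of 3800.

Using repeated division by 2:
3800 ÷ 2 = 1900 remainder 0
1900 ÷ 2 = 950 remainder 0
950 ÷ 2 = 475 remainder 0
475 ÷ 2 = 237 remainder 1
237 ÷ 2 = 118 remainder 1
118 ÷ 2 = 59 remainder 0
59 ÷ 2 = 29 remainder 1
29 ÷ 2 = 14 remainder 1
14 ÷ 2 = 7 remainder 0
7 ÷ 2 = 3 remainder 1
3 ÷ 2 = 1 remainder 1
1 ÷ 2 = 0 remainder 1
Reading remainders bottom to top: 111011011000



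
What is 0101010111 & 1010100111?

AND: 1 only when both bits are 1
  0101010111
& 1010100111
------------
  0000000111
Decimal: 343 & 679 = 7



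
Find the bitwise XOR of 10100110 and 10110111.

XOR: 1 when bits differ
  10100110
^ 10110111
----------
  00010001
Decimal: 166 ^ 183 = 17



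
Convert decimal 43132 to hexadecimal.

Using repeated division by 16 (digits 10–15 are A–F):
43132 ÷ 16 = 2695 remainder 12 (C)
2695 ÷ 16 = 168 remainder 7
168 ÷ 16 = 10 remainder 8
10 ÷ 16 = 0 remainder 10 (A)
Reading remainders bottom to top: A87C



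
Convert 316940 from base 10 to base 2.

Using repeated division by 2:
316940 ÷ 2 = 158470 remainder 0
158470 ÷ 2 = 79235 remainder 0
79235 ÷ 2 = 39617 remainder 1
39617 ÷ 2 = 19808 remainder 1
19808 ÷ 2 = 9904 remainder 0
9904 ÷ 2 = 4952 remainder 0
4952 ÷ 2 = 2476 remainder 0
2476 ÷ 2 = 1238 remainder 0
1238 ÷ 2 = 619 remainder 0
619 ÷ 2 = 309 remainder 1
309 ÷ 2 = 154 remainder 1
154 ÷ 2 = 77 remainder 0
77 ÷ 2 = 38 remainder 1
38 ÷ 2 = 19 remainder 0
19 ÷ 2 = 9 remainder 1
9 ÷ 2 = 4 remainder 1
4 ÷ 2 = 2 remainder 0
2 ÷ 2 = 1 remainder 0
1 ÷ 2 = 0 remainder 1
Reading remainders bottom to top: 1001101011000001100



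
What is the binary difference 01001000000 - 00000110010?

Method 1 - Direct subtraction (column by column from the right: bit − bit − borrow-in; if negative, add 2 and borrow 1 from the next column):
borrow: 00001111100
        01001000000
-       00000110010
-------------------
        01000001110

Method 2 - Add two's complement:
Two's complement of 00000110010: invert → 11111001101, add 1 → 11111001110
  01001000000
+ 11111001110
-------------
 101000001110  (end carry out of the top bit = 1)
Discarding the end carry: 01000001110
Decimal check:
  01001000000 = 512 + 64 = 576
  00000110010 = 32 + 16 + 2 = 50
  576 - 50 = 526, and 01000001110 = 512 + 8 + 4 + 2 = 526 ✓



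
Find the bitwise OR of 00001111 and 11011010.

OR: 1 when either bit is 1
  00001111
| 11011010
----------
  11011111
Decimal: 15 | 218 = 223



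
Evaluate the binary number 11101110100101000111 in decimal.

Sum of powers of 2 for each 1-bit:
2^0 + 2^1 + 2^2 + 2^6 + 2^8 + 2^11 + 2^13 + 2^14 + 2^15 + 2^17 + 2^18 + 2^19
= 1 + 2 + 4 + 64 + 256 + 2048 + 8192 + 16384 + 32768 + 131072 + 262144 + 524288
= 977223



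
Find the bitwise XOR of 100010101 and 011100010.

XOR: 1 when bits differ
  100010101
^ 011100010
-----------
  111110111
Decimal: 277 ^ 226 = 503



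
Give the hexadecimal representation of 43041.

Using repeated division by 16 (digits 10–15 are A–F):
43041 ÷ 16 = 2690 remainder 1
2690 ÷ 16 = 168 remainder 2
168 ÷ 16 = 10 remainder 8
10 ÷ 16 = 0 remainder 10 (A)
Reading remainders bottom to top: A821



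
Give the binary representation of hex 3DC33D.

Convert each hex digit to 4 bits:
  3 = 0011
  D = 1101
  C = 1100
  3 = 0011
  3 = 0011
  D = 1101
Concatenate: 001111011100001100111101



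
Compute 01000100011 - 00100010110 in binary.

Method 1 - Direct subtraction (column by column from the right: bit − bit − borrow-in; if negative, add 2 and borrow 1 from the next column):
borrow: 01000111000
        01000100011
-       00100010110
-------------------
        00100001101

Method 2 - Add two's complement:
Two's complement of 00100010110: invert → 11011101001, add 1 → 11011101010
  01000100011
+ 11011101010
-------------
 100100001101  (end carry out of the top bit = 1)
Discarding the end carry: 00100001101
Decimal check:
  01000100011 = 512 + 32 + 2 + 1 = 547
  00100010110 = 256 + 16 + 4 + 2 = 278
  547 - 278 = 269, and 00100001101 = 256 + 8 + 4 + 1 = 269 ✓



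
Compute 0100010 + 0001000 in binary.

Add column by column from the right: bit + bit + carry-in; write the sum mod 2, carry 1 when the sum is 2 or 3.
carry:  0000000
        0100010
+       0001000
---------------
       00101010
(the carry out of the leftmost column, 0, becomes the leading bit)
Decimal check:
  0100010 = 32 + 2 = 34
  0001000 = 8
  34 + 8 = 42, and 00101010 = 32 + 8 + 2 = 42 ✓



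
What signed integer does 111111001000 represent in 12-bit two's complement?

Binary: 111111001000
Sign bit: 1 (negative)
Invert: 000000110111
Add 1:  000000111000
Magnitude: 000000111000 = 32 + 16 + 8 = 56
Value: -56



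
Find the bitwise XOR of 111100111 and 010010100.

XOR: 1 when bits differ
  111100111
^ 010010100
-----------
  101110011
Decimal: 487 ^ 148 = 371



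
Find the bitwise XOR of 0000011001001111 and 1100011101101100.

XOR: 1 when bits differ
  0000011001001111
^ 1100011101101100
------------------
  1100000100100011
Decimal: 1615 ^ 51052 = 49443



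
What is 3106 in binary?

Using repeated division by 2:
3106 ÷ 2 = 1553 remainder 0
1553 ÷ 2 = 776 remainder 1
776 ÷ 2 = 388 remainder 0
388 ÷ 2 = 194 remainder 0
194 ÷ 2 = 97 remainder 0
97 ÷ 2 = 48 remainder 1
48 ÷ 2 = 24 remainder 0
24 ÷ 2 = 12 remainder 0
12 ÷ 2 = 6 remainder 0
6 ÷ 2 = 3 remainder 0
3 ÷ 2 = 1 remainder 1
1 ÷ 2 = 0 remainder 1
Reading remainders bottom to top: 110000100010



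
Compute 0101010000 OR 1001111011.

OR: 1 when either bit is 1
  0101010000
| 1001111011
------------
  1101111011
Decimal: 336 | 635 = 891



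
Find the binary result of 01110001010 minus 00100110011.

Method 1 - Direct subtraction (column by column from the right: bit − bit − borrow-in; if negative, add 2 and borrow 1 from the next column):
borrow: 00011101110
        01110001010
-       00100110011
-------------------
        01001010111

Method 2 - Add two's complement:
Two's complement of 00100110011: invert → 11011001100, add 1 → 11011001101
  01110001010
+ 11011001101
-------------
 101001010111  (end carry out of the top bit = 1)
Discarding the end carry: 01001010111
Decimal check:
  01110001010 = 512 + 256 + 128 + 8 + 2 = 906
  00100110011 = 256 + 32 + 16 + 2 + 1 = 307
  906 - 307 = 599, and 01001010111 = 512 + 64 + 16 + 4 + 2 + 1 = 599 ✓



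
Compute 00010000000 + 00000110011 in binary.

Add column by column from the right: bit + bit + carry-in; write the sum mod 2, carry 1 when the sum is 2 or 3.
carry:  00000000000
        00010000000
+       00000110011
-------------------
       000010110011
(the carry out of the leftmost column, 0, becomes the leading bit)
Decimal check:
  00010000000 = 128
  00000110011 = 32 + 16 + 2 + 1 = 51
  128 + 51 = 179, and 000010110011 = 128 + 32 + 16 + 2 + 1 = 179 ✓



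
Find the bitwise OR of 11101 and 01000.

OR: 1 when either bit is 1
  11101
| 01000
-------
  11101
Decimal: 29 | 8 = 29



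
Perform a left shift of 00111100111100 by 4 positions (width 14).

Original: 00111100111100 (decimal 3900)
Shift left by 4 positions
Append 4 zeros on the right and drop the 4 high bits that overflow the 14-bit width
Result: 11001111000000 (decimal 13248)
Equivalent: 3900 << 4 = 3900 × 2^4 = 62400, truncated to 14 bits = 13248



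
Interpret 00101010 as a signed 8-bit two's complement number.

Binary: 00101010
Sign bit: 0 (non-negative)
Read directly as an unsigned value:
00101010 = 32 + 8 + 2 = 42
Value: 42



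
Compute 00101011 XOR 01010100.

XOR: 1 when bits differ
  00101011
^ 01010100
----------
  01111111
Decimal: 43 ^ 84 = 127



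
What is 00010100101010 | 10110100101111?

OR: 1 when either bit is 1
  00010100101010
| 10110100101111
----------------
  10110100101111
Decimal: 1322 | 11567 = 11567



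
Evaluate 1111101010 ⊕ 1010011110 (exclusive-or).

XOR: 1 when bits differ
  1111101010
^ 1010011110
------------
  0101110100
Decimal: 1002 ^ 670 = 372



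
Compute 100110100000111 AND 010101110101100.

AND: 1 only when both bits are 1
  100110100000111
& 010101110101100
-----------------
  000100100000100
Decimal: 19719 & 11180 = 2308



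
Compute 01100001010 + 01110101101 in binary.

Add column by column from the right: bit + bit + carry-in; write the sum mod 2, carry 1 when the sum is 2 or 3.
carry:  11000010000
        01100001010
+       01110101101
-------------------
       011010110111
(the carry out of the leftmost column, 0, becomes the leading bit)
Decimal check:
  01100001010 = 512 + 256 + 8 + 2 = 778
  01110101101 = 512 + 256 + 128 + 32 + 8 + 4 + 1 = 941
  778 + 941 = 1719, and 011010110111 = 1024 + 512 + 128 + 32 + 16 + 4 + 2 + 1 = 1719 ✓



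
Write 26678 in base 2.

Using repeated division by 2:
26678 ÷ 2 = 13339 remainder 0
13339 ÷ 2 = 6669 remainder 1
6669 ÷ 2 = 3334 remainder 1
3334 ÷ 2 = 1667 remainder 0
1667 ÷ 2 = 833 remainder 1
833 ÷ 2 = 416 remainder 1
416 ÷ 2 = 208 remainder 0
208 ÷ 2 = 104 remainder 0
104 ÷ 2 = 52 remainder 0
52 ÷ 2 = 26 remainder 0
26 ÷ 2 = 13 remainder 0
13 ÷ 2 = 6 remainder 1
6 ÷ 2 = 3 remainder 0
3 ÷ 2 = 1 remainder 1
1 ÷ 2 = 0 remainder 1
Reading remainders bottom to top: 110100000110110



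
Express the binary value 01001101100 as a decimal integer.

Sum of powers of 2 for each 1-bit:
2^2 + 2^3 + 2^5 + 2^6 + 2^9
= 4 + 8 + 32 + 64 + 512
= 620



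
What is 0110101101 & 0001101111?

AND: 1 only when both bits are 1
  0110101101
& 0001101111
------------
  0000101101
Decimal: 429 & 111 = 45



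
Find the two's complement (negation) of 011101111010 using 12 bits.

Original: 011101111010
Step 1 - Invert all bits: 100010000101
Step 2 - Add 1: 100010000110
Verification: 011101111010 + 100010000110 = 1000000000000; discarding the end carry (carry out of the top bit) leaves the 12-bit value 000000000000, as required for x + (-x)



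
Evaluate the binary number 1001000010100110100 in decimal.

Sum of powers of 2 for each 1-bit:
2^2 + 2^4 + 2^5 + 2^8 + 2^10 + 2^15 + 2^18
= 4 + 16 + 32 + 256 + 1024 + 32768 + 262144
= 296244



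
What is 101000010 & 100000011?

AND: 1 only when both bits are 1
  101000010
& 100000011
-----------
  100000010
Decimal: 322 & 259 = 258



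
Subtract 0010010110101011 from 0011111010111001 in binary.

Method 1 - Direct subtraction (column by column from the right: bit − bit − borrow-in; if negative, add 2 and borrow 1 from the next column):
borrow: 0000001000011100
        0011111010111001
-       0010010110101011
------------------------
        0001100100001110

Method 2 - Add two's complement:
Two's complement of 0010010110101011: invert → 1101101001010100, add 1 → 1101101001010101
  0011111010111001
+ 1101101001010101
------------------
 10001100100001110  (end carry out of the top bit = 1)
Discarding the end carry: 0001100100001110
Decimal check:
  0011111010111001 = 8192 + 4096 + 2048 + 1024 + 512 + 128 + 32 + 16 + 8 + 1 = 16057
  0010010110101011 = 8192 + 1024 + 256 + 128 + 32 + 8 + 2 + 1 = 9643
  16057 - 9643 = 6414, and 0001100100001110 = 4096 + 2048 + 256 + 8 + 4 + 2 = 6414 ✓



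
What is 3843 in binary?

Using repeated division by 2:
3843 ÷ 2 = 1921 remainder 1
1921 ÷ 2 = 960 remainder 1
960 ÷ 2 = 480 remainder 0
480 ÷ 2 = 240 remainder 0
240 ÷ 2 = 120 remainder 0
120 ÷ 2 = 60 remainder 0
60 ÷ 2 = 30 remainder 0
30 ÷ 2 = 15 remainder 0
15 ÷ 2 = 7 remainder 1
7 ÷ 2 = 3 remainder 1
3 ÷ 2 = 1 remainder 1
1 ÷ 2 = 0 remainder 1
Reading remainders bottom to top: 111100000011



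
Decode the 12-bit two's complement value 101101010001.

Binary: 101101010001
Sign bit: 1 (negative)
Invert: 010010101110
Add 1:  010010101111
Magnitude: 010010101111 = 1024 + 128 + 32 + 8 + 4 + 2 + 1 = 1199
Value: -1199



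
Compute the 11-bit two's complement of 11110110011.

Original (sign bit 1, negative): 11110110011
Step 1 - Invert all bits: 00001001100
Step 2 - Add 1: 00001001101
Verification: 11110110011 + 00001001101 = 100000000000; discarding the end carry (carry out of the top bit) leaves the 11-bit value 00000000000, as required for x + (-x)



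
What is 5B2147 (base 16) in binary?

Convert each hex digit to 4 bits:
  5 = 0101
  B = 1011
  2 = 0010
  1 = 0001
  4 = 0100
  7 = 0111
Concatenate: 010110110010000101000111



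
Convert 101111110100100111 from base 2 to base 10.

Sum of powers of 2 for each 1-bit:
2^0 + 2^1 + 2^2 + 2^5 + 2^8 + 2^10 + 2^11 + 2^12 + 2^13 + 2^14 + 2^15 + 2^17
= 1 + 2 + 4 + 32 + 256 + 1024 + 2048 + 4096 + 8192 + 16384 + 32768 + 131072
= 195879



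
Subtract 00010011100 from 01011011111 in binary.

Method 1 - Direct subtraction (column by column from the right: bit − bit − borrow-in; if negative, add 2 and borrow 1 from the next column):
borrow: 00000000000
        01011011111
-       00010011100
-------------------
        01001000011

Method 2 - Add two's complement:
Two's complement of 00010011100: invert → 11101100011, add 1 → 11101100100
  01011011111
+ 11101100100
-------------
 101001000011  (end carry out of the top bit = 1)
Discarding the end carry: 01001000011
Decimal check:
  01011011111 = 512 + 128 + 64 + 16 + 8 + 4 + 2 + 1 = 735
  00010011100 = 128 + 16 + 8 + 4 = 156
  735 - 156 = 579, and 01001000011 = 512 + 64 + 2 + 1 = 579 ✓



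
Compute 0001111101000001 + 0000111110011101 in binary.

Add column by column from the right: bit + bit + carry-in; write the sum mod 2, carry 1 when the sum is 2 or 3.
carry:  0011111000000010
        0001111101000001
+       0000111110011101
------------------------
       00010111011011110
(the carry out of the leftmost column, 0, becomes the leading bit)
Decimal check:
  0001111101000001 = 4096 + 2048 + 1024 + 512 + 256 + 64 + 1 = 8001
  0000111110011101 = 2048 + 1024 + 512 + 256 + 128 + 16 + 8 + 4 + 1 = 3997
  8001 + 3997 = 11998, and 00010111011011110 = 8192 + 2048 + 1024 + 512 + 128 + 64 + 16 + 8 + 4 + 2 = 11998 ✓



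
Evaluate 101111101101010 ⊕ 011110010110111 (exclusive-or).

XOR: 1 when bits differ
  101111101101010
^ 011110010110111
-----------------
  110001111011101
Decimal: 24426 ^ 15543 = 25565



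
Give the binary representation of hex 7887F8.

Convert each hex digit to 4 bits:
  7 = 0111
  8 = 1000
  8 = 1000
  7 = 0111
  F = 1111
  8 = 1000
Concatenate: 011110001000011111111000



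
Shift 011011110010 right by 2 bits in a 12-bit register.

Original: 011011110010 (decimal 1778)
Shift right by 2 positions
Drop the 2 low bits; fill with zeros on the left
Result: 000110111100 (decimal 444)
Equivalent: 1778 >> 2 = 1778 ÷ 2^2 = 444



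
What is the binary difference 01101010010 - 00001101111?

Method 1 - Direct subtraction (column by column from the right: bit − bit − borrow-in; if negative, add 2 and borrow 1 from the next column):
borrow: 00111011110
        01101010010
-       00001101111
-------------------
        01011100011

Method 2 - Add two's complement:
Two's complement of 00001101111: invert → 11110010000, add 1 → 11110010001
  01101010010
+ 11110010001
-------------
 101011100011  (end carry out of the top bit = 1)
Discarding the end carry: 01011100011
Decimal check:
  01101010010 = 512 + 256 + 64 + 16 + 2 = 850
  00001101111 = 64 + 32 + 8 + 4 + 2 + 1 = 111
  850 - 111 = 739, and 01011100011 = 512 + 128 + 64 + 32 + 2 + 1 = 739 ✓



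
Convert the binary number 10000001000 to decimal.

Sum of powers of 2 for each 1-bit:
2^3 + 2^10
= 8 + 1024
= 1032



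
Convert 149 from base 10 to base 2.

Using repeated division by 2:
149 ÷ 2 = 74 remainder 1
74 ÷ 2 = 37 remainder 0
37 ÷ 2 = 18 remainder 1
18 ÷ 2 = 9 remainder 0
9 ÷ 2 = 4 remainder 1
4 ÷ 2 = 2 remainder 0
2 ÷ 2 = 1 remainder 0
1 ÷ 2 = 0 remainder 1
Reading remainders bottom to top: 10010101



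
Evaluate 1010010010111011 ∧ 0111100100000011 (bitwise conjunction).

AND: 1 only when both bits are 1
  1010010010111011
& 0111100100000011
------------------
  0010000000000011
Decimal: 42171 & 30979 = 8195



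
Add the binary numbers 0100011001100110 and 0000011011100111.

Add column by column from the right: bit + bit + carry-in; write the sum mod 2, carry 1 when the sum is 2 or 3.
carry:  0000110111001100
        0100011001100110
+       0000011011100111
------------------------
       00100110101001101
(the carry out of the leftmost column, 0, becomes the leading bit)
Decimal check:
  0100011001100110 = 16384 + 1024 + 512 + 64 + 32 + 4 + 2 = 18022
  0000011011100111 = 1024 + 512 + 128 + 64 + 32 + 4 + 2 + 1 = 1767
  18022 + 1767 = 19789, and 00100110101001101 = 16384 + 2048 + 1024 + 256 + 64 + 8 + 4 + 1 = 19789 ✓



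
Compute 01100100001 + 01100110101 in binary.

Add column by column from the right: bit + bit + carry-in; write the sum mod 2, carry 1 when the sum is 2 or 3.
carry:  11001000010
        01100100001
+       01100110101
-------------------
       011001010110
(the carry out of the leftmost column, 0, becomes the leading bit)
Decimal check:
  01100100001 = 512 + 256 + 32 + 1 = 801
  01100110101 = 512 + 256 + 32 + 16 + 4 + 1 = 821
  801 + 821 = 1622, and 011001010110 = 1024 + 512 + 64 + 16 + 4 + 2 = 1622 ✓



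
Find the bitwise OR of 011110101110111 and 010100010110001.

OR: 1 when either bit is 1
  011110101110111
| 010100010110001
-----------------
  011110111110111
Decimal: 15735 | 10417 = 15863



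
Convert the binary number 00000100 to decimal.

Sum of powers of 2 for each 1-bit:
2^2
= 4
= 4



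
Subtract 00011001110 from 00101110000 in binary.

Method 1 - Direct subtraction (column by column from the right: bit − bit − borrow-in; if negative, add 2 and borrow 1 from the next column):
borrow: 00100011100
        00101110000
-       00011001110
-------------------
        00010100010

Method 2 - Add two's complement:
Two's complement of 00011001110: invert → 11100110001, add 1 → 11100110010
  00101110000
+ 11100110010
-------------
 100010100010  (end carry out of the top bit = 1)
Discarding the end carry: 00010100010
Decimal check:
  00101110000 = 256 + 64 + 32 + 16 = 368
  00011001110 = 128 + 64 + 8 + 4 + 2 = 206
  368 - 206 = 162, and 00010100010 = 128 + 32 + 2 = 162 ✓



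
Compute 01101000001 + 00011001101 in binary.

Add column by column from the right: bit + bit + carry-in; write the sum mod 2, carry 1 when the sum is 2 or 3.
carry:  11110000010
        01101000001
+       00011001101
-------------------
       010000001110
(the carry out of the leftmost column, 0, becomes the leading bit)
Decimal check:
  01101000001 = 512 + 256 + 64 + 1 = 833
  00011001101 = 128 + 64 + 8 + 4 + 1 = 205
  833 + 205 = 1038, and 010000001110 = 1024 + 8 + 4 + 2 = 1038 ✓



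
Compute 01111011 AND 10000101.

AND: 1 only when both bits are 1
  01111011
& 10000101
----------
  00000001
Decimal: 123 & 133 = 1



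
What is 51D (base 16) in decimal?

Expand by place value (powers of 16):
Digit values: D = 13
51D = 5 × 16^2 + 1 × 16^1 + 13 × 16^0
= 5 × 256 + 1 × 16 + 13 × 1
= 1280 + 16 + 13
= 1309



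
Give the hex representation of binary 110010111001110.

Group into 4-bit nibbles from right:
  0110 = 6
  0101 = 5
  1100 = C
  1110 = E
Result: 65CE



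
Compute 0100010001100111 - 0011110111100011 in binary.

Method 1 - Direct subtraction (column by column from the right: bit − bit − borrow-in; if negative, add 2 and borrow 1 from the next column):
borrow: 0111111100000000
        0100010001100111
-       0011110111100011
------------------------
        0000011010000100

Method 2 - Add two's complement:
Two's complement of 0011110111100011: invert → 1100001000011100, add 1 → 1100001000011101
  0100010001100111
+ 1100001000011101
------------------
 10000011010000100  (end carry out of the top bit = 1)
Discarding the end carry: 0000011010000100
Decimal check:
  0100010001100111 = 16384 + 1024 + 64 + 32 + 4 + 2 + 1 = 17511
  0011110111100011 = 8192 + 4096 + 2048 + 1024 + 256 + 128 + 64 + 32 + 2 + 1 = 15843
  17511 - 15843 = 1668, and 0000011010000100 = 1024 + 512 + 128 + 4 = 1668 ✓



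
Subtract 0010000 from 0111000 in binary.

Method 1 - Direct subtraction (column by column from the right: bit − bit − borrow-in; if negative, add 2 and borrow 1 from the next column):
borrow: 0000000
        0111000
-       0010000
---------------
        0101000

Method 2 - Add two's complement:
Two's complement of 0010000: invert → 1101111, add 1 → 1110000
  0111000
+ 1110000
---------
 10101000  (end carry out of the top bit = 1)
Discarding the end carry: 0101000
Decimal check:
  0111000 = 32 + 16 + 8 = 56
  0010000 = 16
  56 - 16 = 40, and 0101000 = 32 + 8 = 40 ✓



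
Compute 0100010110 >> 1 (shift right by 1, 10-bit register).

Original: 0100010110 (decimal 278)
Shift right by 1 position
Drop the 1 low bit; fill with zero on the left
Result: 0010001011 (decimal 139)
Equivalent: 278 >> 1 = 278 ÷ 2^1 = 139



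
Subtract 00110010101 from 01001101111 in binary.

Method 1 - Direct subtraction (column by column from the right: bit − bit − borrow-in; if negative, add 2 and borrow 1 from the next column):
borrow: 01100100000
        01001101111
-       00110010101
-------------------
        00011011010

Method 2 - Add two's complement:
Two's complement of 00110010101: invert → 11001101010, add 1 → 11001101011
  01001101111
+ 11001101011
-------------
 100011011010  (end carry out of the top bit = 1)
Discarding the end carry: 00011011010
Decimal check:
  01001101111 = 512 + 64 + 32 + 8 + 4 + 2 + 1 = 623
  00110010101 = 256 + 128 + 16 + 4 + 1 = 405
  623 - 405 = 218, and 00011011010 = 128 + 64 + 16 + 8 + 2 = 218 ✓



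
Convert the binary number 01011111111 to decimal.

Sum of powers of 2 for each 1-bit:
2^0 + 2^1 + 2^2 + 2^3 + 2^4 + 2^5 + 2^6 + 2^7 + 2^9
= 1 + 2 + 4 + 8 + 16 + 32 + 64 + 128 + 512
= 767



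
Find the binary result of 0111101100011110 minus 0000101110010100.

Method 1 - Direct subtraction (column by column from the right: bit − bit − borrow-in; if negative, add 2 and borrow 1 from the next column):
borrow: 0001111100000000
        0111101100011110
-       0000101110010100
------------------------
        0110111110001010

Method 2 - Add two's complement:
Two's complement of 0000101110010100: invert → 1111010001101011, add 1 → 1111010001101100
  0111101100011110
+ 1111010001101100
------------------
 10110111110001010  (end carry out of the top bit = 1)
Discarding the end carry: 0110111110001010
Decimal check:
  0111101100011110 = 16384 + 8192 + 4096 + 2048 + 512 + 256 + 16 + 8 + 4 + 2 = 31518
  0000101110010100 = 2048 + 512 + 256 + 128 + 16 + 4 = 2964
  31518 - 2964 = 28554, and 0110111110001010 = 16384 + 8192 + 2048 + 1024 + 512 + 256 + 128 + 8 + 2 = 28554 ✓



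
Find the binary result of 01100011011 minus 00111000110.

Method 1 - Direct subtraction (column by column from the right: bit − bit − borrow-in; if negative, add 2 and borrow 1 from the next column):
borrow: 01110001000
        01100011011
-       00111000110
-------------------
        00101010101

Method 2 - Add two's complement:
Two's complement of 00111000110: invert → 11000111001, add 1 → 11000111010
  01100011011
+ 11000111010
-------------
 100101010101  (end carry out of the top bit = 1)
Discarding the end carry: 00101010101
Decimal check:
  01100011011 = 512 + 256 + 16 + 8 + 2 + 1 = 795
  00111000110 = 256 + 128 + 64 + 4 + 2 = 454
  795 - 454 = 341, and 00101010101 = 256 + 64 + 16 + 4 + 1 = 341 ✓



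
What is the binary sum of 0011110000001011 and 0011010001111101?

Add column by column from the right: bit + bit + carry-in; write the sum mod 2, carry 1 when the sum is 2 or 3.
carry:  0111100011111110
        0011110000001011
+       0011010001111101
------------------------
       00111000010001000
(the carry out of the leftmost column, 0, becomes the leading bit)
Decimal check:
  0011110000001011 = 8192 + 4096 + 2048 + 1024 + 8 + 2 + 1 = 15371
  0011010001111101 = 8192 + 4096 + 1024 + 64 + 32 + 16 + 8 + 4 + 1 = 13437
  15371 + 13437 = 28808, and 00111000010001000 = 16384 + 8192 + 4096 + 128 + 8 = 28808 ✓



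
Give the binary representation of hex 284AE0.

Convert each hex digit to 4 bits:
  2 = 0010
  8 = 1000
  4 = 0100
  A = 1010
  E = 1110
  0 = 0000
Concatenate: 001010000100101011100000



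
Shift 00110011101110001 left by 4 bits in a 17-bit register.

Original: 00110011101110001 (decimal 26481)
Shift left by 4 positions
Append 4 zeros on the right and drop the 4 high bits that overflow the 17-bit width
Result: 00111011100010000 (decimal 30480)
Equivalent: 26481 << 4 = 26481 × 2^4 = 423696, truncated to 17 bits = 30480



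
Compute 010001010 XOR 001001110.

XOR: 1 when bits differ
  010001010
^ 001001110
-----------
  011000100
Decimal: 138 ^ 78 = 196



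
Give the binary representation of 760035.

Using repeated division by 2:
760035 ÷ 2 = 380017 remainder 1
380017 ÷ 2 = 190008 remainder 1
190008 ÷ 2 = 95004 remainder 0
95004 ÷ 2 = 47502 remainder 0
47502 ÷ 2 = 23751 remainder 0
23751 ÷ 2 = 11875 remainder 1
11875 ÷ 2 = 5937 remainder 1
5937 ÷ 2 = 2968 remainder 1
2968 ÷ 2 = 1484 remainder 0
1484 ÷ 2 = 742 remainder 0
742 ÷ 2 = 371 remainder 0
371 ÷ 2 = 185 remainder 1
185 ÷ 2 = 92 remainder 1
92 ÷ 2 = 46 remainder 0
46 ÷ 2 = 23 remainder 0
23 ÷ 2 = 11 remainder 1
11 ÷ 2 = 5 remainder 1
5 ÷ 2 = 2 remainder 1
2 ÷ 2 = 1 remainder 0
1 ÷ 2 = 0 remainder 1
Reading remainders bottom to top: 10111001100011100011



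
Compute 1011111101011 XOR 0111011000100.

XOR: 1 when bits differ
  1011111101011
^ 0111011000100
---------------
  1100100101111
Decimal: 6123 ^ 3780 = 6447



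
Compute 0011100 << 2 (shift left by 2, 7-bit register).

Original: 0011100 (decimal 28)
Shift left by 2 positions
Append 2 zeros on the right
Result: 1110000 (decimal 112)
Equivalent: 28 << 2 = 28 × 2^2 = 112



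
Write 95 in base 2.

Using repeated division by 2:
95 ÷ 2 = 47 remainder 1
47 ÷ 2 = 23 remainder 1
23 ÷ 2 = 11 remainder 1
11 ÷ 2 = 5 remainder 1
5 ÷ 2 = 2 remainder 1
2 ÷ 2 = 1 remainder 0
1 ÷ 2 = 0 remainder 1
Reading remainders bottom to top: 1011111



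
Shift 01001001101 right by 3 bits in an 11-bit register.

Original: 01001001101 (decimal 589)
Shift right by 3 positions
Drop the 3 low bits; fill with zeros on the left
Result: 00001001001 (decimal 73)
Equivalent: 589 >> 3 = 589 ÷ 2^3 = 73



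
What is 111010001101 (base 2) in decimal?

Sum of powers of 2 for each 1-bit:
2^0 + 2^2 + 2^3 + 2^7 + 2^9 + 2^10 + 2^11
= 1 + 4 + 8 + 128 + 512 + 1024 + 2048
= 3725



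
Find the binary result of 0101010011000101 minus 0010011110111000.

Method 1 - Direct subtraction (column by column from the right: bit − bit − borrow-in; if negative, add 2 and borrow 1 from the next column):
borrow: 0101111001110000
        0101010011000101
-       0010011110111000
------------------------
        0010110100001101

Method 2 - Add two's complement:
Two's complement of 0010011110111000: invert → 1101100001000111, add 1 → 1101100001001000
  0101010011000101
+ 1101100001001000
------------------
 10010110100001101  (end carry out of the top bit = 1)
Discarding the end carry: 0010110100001101
Decimal check:
  0101010011000101 = 16384 + 4096 + 1024 + 128 + 64 + 4 + 1 = 21701
  0010011110111000 = 8192 + 1024 + 512 + 256 + 128 + 32 + 16 + 8 = 10168
  21701 - 10168 = 11533, and 0010110100001101 = 8192 + 2048 + 1024 + 256 + 8 + 4 + 1 = 11533 ✓



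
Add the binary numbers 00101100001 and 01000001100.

Add column by column from the right: bit + bit + carry-in; write the sum mod 2, carry 1 when the sum is 2 or 3.
carry:  00000000000
        00101100001
+       01000001100
-------------------
       001101101101
(the carry out of the leftmost column, 0, becomes the leading bit)
Decimal check:
  00101100001 = 256 + 64 + 32 + 1 = 353
  01000001100 = 512 + 8 + 4 = 524
  353 + 524 = 877, and 001101101101 = 512 + 256 + 64 + 32 + 8 + 4 + 1 = 877 ✓



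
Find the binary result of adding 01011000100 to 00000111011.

Add column by column from the right: bit + bit + carry-in; write the sum mod 2, carry 1 when the sum is 2 or 3.
carry:  00000000000
        01011000100
+       00000111011
-------------------
       001011111111
(the carry out of the leftmost column, 0, becomes the leading bit)
Decimal check:
  01011000100 = 512 + 128 + 64 + 4 = 708
  00000111011 = 32 + 16 + 8 + 2 + 1 = 59
  708 + 59 = 767, and 001011111111 = 512 + 128 + 64 + 32 + 16 + 8 + 4 + 2 + 1 = 767 ✓



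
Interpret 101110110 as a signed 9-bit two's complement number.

Binary: 101110110
Sign bit: 1 (negative)
Invert: 010001001
Add 1:  010001010
Magnitude: 010001010 = 128 + 8 + 2 = 138
Value: -138



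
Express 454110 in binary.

Using repeated division by 2:
454110 ÷ 2 = 227055 remainder 0
227055 ÷ 2 = 113527 remainder 1
113527 ÷ 2 = 56763 remainder 1
56763 ÷ 2 = 28381 remainder 1
28381 ÷ 2 = 14190 remainder 1
14190 ÷ 2 = 7095 remainder 0
7095 ÷ 2 = 3547 remainder 1
3547 ÷ 2 = 1773 remainder 1
1773 ÷ 2 = 886 remainder 1
886 ÷ 2 = 443 remainder 0
443 ÷ 2 = 221 remainder 1
221 ÷ 2 = 110 remainder 1
110 ÷ 2 = 55 remainder 0
55 ÷ 2 = 27 remainder 1
27 ÷ 2 = 13 remainder 1
13 ÷ 2 = 6 remainder 1
6 ÷ 2 = 3 remainder 0
3 ÷ 2 = 1 remainder 1
1 ÷ 2 = 0 remainder 1
Reading remainders bottom to top: 1101110110111011110



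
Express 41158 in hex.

Using repeated division by 16 (digits 10–15 are A–F):
41158 ÷ 16 = 2572 remainder 6
2572 ÷ 16 = 160 remainder 12 (C)
160 ÷ 16 = 10 remainder 0
10 ÷ 16 = 0 remainder 10 (A)
Reading remainders bottom to top: A0C6



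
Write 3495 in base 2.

Using repeated division by 2:
3495 ÷ 2 = 1747 remainder 1
1747 ÷ 2 = 873 remainder 1
873 ÷ 2 = 436 remainder 1
436 ÷ 2 = 218 remainder 0
218 ÷ 2 = 109 remainder 0
109 ÷ 2 = 54 remainder 1
54 ÷ 2 = 27 remainder 0
27 ÷ 2 = 13 remainder 1
13 ÷ 2 = 6 remainder 1
6 ÷ 2 = 3 remainder 0
3 ÷ 2 = 1 remainder 1
1 ÷ 2 = 0 remainder 1
Reading remainders bottom to top: 110110100111



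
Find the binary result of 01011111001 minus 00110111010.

Method 1 - Direct subtraction (column by column from the right: bit − bit − borrow-in; if negative, add 2 and borrow 1 from the next column):
borrow: 01001111100
        01011111001
-       00110111010
-------------------
        00100111111

Method 2 - Add two's complement:
Two's complement of 00110111010: invert → 11001000101, add 1 → 11001000110
  01011111001
+ 11001000110
-------------
 100100111111  (end carry out of the top bit = 1)
Discarding the end carry: 00100111111
Decimal check:
  01011111001 = 512 + 128 + 64 + 32 + 16 + 8 + 1 = 761
  00110111010 = 256 + 128 + 32 + 16 + 8 + 2 = 442
  761 - 442 = 319, and 00100111111 = 256 + 32 + 16 + 8 + 4 + 2 + 1 = 319 ✓



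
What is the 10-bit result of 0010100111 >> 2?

Original: 0010100111 (decimal 167)
Shift right by 2 positions
Drop the 2 low bits; fill with zeros on the left
Result: 0000101001 (decimal 41)
Equivalent: 167 >> 2 = 167 ÷ 2^2 = 41



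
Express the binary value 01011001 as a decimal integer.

Sum of powers of 2 for each 1-bit:
2^0 + 2^3 + 2^4 + 2^6
= 1 + 8 + 16 + 64
= 89



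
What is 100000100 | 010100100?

OR: 1 when either bit is 1
  100000100
| 010100100
-----------
  110100100
Decimal: 260 | 164 = 420



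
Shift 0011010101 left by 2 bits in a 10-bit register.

Original: 0011010101 (decimal 213)
Shift left by 2 positions
Append 2 zeros on the right
Result: 1101010100 (decimal 852)
Equivalent: 213 << 2 = 213 × 2^2 = 852



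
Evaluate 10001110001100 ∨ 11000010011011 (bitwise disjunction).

OR: 1 when either bit is 1
  10001110001100
| 11000010011011
----------------
  11001110011111
Decimal: 9100 | 12443 = 13215



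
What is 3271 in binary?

Using repeated division by 2:
3271 ÷ 2 = 1635 remainder 1
1635 ÷ 2 = 817 remainder 1
817 ÷ 2 = 408 remainder 1
408 ÷ 2 = 204 remainder 0
204 ÷ 2 = 102 remainder 0
102 ÷ 2 = 51 remainder 0
51 ÷ 2 = 25 remainder 1
25 ÷ 2 = 12 remainder 1
12 ÷ 2 = 6 remainder 0
6 ÷ 2 = 3 remainder 0
3 ÷ 2 = 1 remainder 1
1 ÷ 2 = 0 remainder 1
Reading remainders bottom to top: 110011000111



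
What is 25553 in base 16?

Using repeated division by 16 (digits 10–15 are A–F):
25553 ÷ 16 = 1597 remainder 1
1597 ÷ 16 = 99 remainder 13 (D)
99 ÷ 16 = 6 remainder 3
6 ÷ 16 = 0 remainder 6
Reading remainders bottom to top: 63D1



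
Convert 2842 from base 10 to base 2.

Using repeated division by 2:
2842 ÷ 2 = 1421 remainder 0
1421 ÷ 2 = 710 remainder 1
710 ÷ 2 = 355 remainder 0
355 ÷ 2 = 177 remainder 1
177 ÷ 2 = 88 remainder 1
88 ÷ 2 = 44 remainder 0
44 ÷ 2 = 22 remainder 0
22 ÷ 2 = 11 remainder 0
11 ÷ 2 = 5 remainder 1
5 ÷ 2 = 2 remainder 1
2 ÷ 2 = 1 remainder 0
1 ÷ 2 = 0 remainder 1
Reading remainders bottom to top: 101100011010



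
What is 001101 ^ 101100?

XOR: 1 when bits differ
  001101
^ 101100
--------
  100001
Decimal: 13 ^ 44 = 33



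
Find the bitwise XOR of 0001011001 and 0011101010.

XOR: 1 when bits differ
  0001011001
^ 0011101010
------------
  0010110011
Decimal: 89 ^ 234 = 179



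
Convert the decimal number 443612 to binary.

Using repeated division by 2:
443612 ÷ 2 = 221806 remainder 0
221806 ÷ 2 = 110903 remainder 0
110903 ÷ 2 = 55451 remainder 1
55451 ÷ 2 = 27725 remainder 1
27725 ÷ 2 = 13862 remainder 1
13862 ÷ 2 = 6931 remainder 0
6931 ÷ 2 = 3465 remainder 1
3465 ÷ 2 = 1732 remainder 1
1732 ÷ 2 = 866 remainder 0
866 ÷ 2 = 433 remainder 0
433 ÷ 2 = 216 remainder 1
216 ÷ 2 = 108 remainder 0
108 ÷ 2 = 54 remainder 0
54 ÷ 2 = 27 remainder 0
27 ÷ 2 = 13 remainder 1
13 ÷ 2 = 6 remainder 1
6 ÷ 2 = 3 remainder 0
3 ÷ 2 = 1 remainder 1
1 ÷ 2 = 0 remainder 1
Reading remainders bottom to top: 1101100010011011100

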